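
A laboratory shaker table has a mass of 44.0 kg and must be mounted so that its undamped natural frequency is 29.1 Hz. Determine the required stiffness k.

1470000 N/m

ω_n = 2πf_n = 2π × 29.1 = 182.8 rad/s.
k = m·ω_n² = 44.0 × 182.8² = 44.0 × 33430 = 1471000 N/m.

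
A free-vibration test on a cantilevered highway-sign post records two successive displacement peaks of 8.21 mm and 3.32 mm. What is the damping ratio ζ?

0.143

Logarithmic decrement δ = (1/n)·ln(x₀/x_n) = (1/1)·ln(8.21/3.32) = (1/1)·ln(2.473) = 0.9054.
ζ = δ/√(4π² + δ²) = 0.9054/√(39.48 + 0.820) = 0.9054/6.348 = 0.1426.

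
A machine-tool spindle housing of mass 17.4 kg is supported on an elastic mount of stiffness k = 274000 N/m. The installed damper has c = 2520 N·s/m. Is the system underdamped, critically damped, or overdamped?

underdamped

c_c = 2√(k·m) = 4367 N·s/m; ζ = c/c_c = 2520/4367 = 0.577.
Since ζ < 1 the system is underdamped.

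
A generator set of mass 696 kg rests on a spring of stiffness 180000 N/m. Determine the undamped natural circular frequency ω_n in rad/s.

16.1 rad/s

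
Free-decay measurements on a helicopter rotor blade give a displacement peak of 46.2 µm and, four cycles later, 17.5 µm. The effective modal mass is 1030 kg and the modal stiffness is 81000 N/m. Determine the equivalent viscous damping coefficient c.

705 N·s/m

Logarithmic decrement δ = (1/n)·ln(x₀/x_n) = (1/4)·ln(46.2/17.5) = (1/4)·ln(2.640) = 0.2427.
ζ = δ/√(4π² + δ²) = 0.2427/√(39.48 + 0.0589) = 0.2427/6.288 = 0.03860.
c = ζ · 2√(km) = 0.03860 × 2√(81000 × 1030) = 0.03860 × 18270 = 705.1 N·s/m.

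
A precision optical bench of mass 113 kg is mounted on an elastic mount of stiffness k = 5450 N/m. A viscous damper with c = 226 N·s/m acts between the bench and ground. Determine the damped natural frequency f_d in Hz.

1.09 Hz

ω_n = √(k/m) = √(5450/113) = 6.945 rad/s.
Critical damping c_c = 2√(k·m) = 2√(5450 × 113) = 1570 N·s/m, so ζ = c/c_c = 226/1570 = 0.1440.
ω_d = ω_n√(1 − ζ²) = 6.945 × √(1 − 0.0207) = 6.872 rad/s.
f_d = ω_d/(2π) = 1.094 Hz.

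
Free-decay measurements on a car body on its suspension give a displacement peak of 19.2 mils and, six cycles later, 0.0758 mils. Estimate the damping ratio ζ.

0.145

Logarithmic decrement δ = (1/n)·ln(x₀/x_n) = (1/6)·ln(19.2/0.0758) = (1/6)·ln(253.3) = 0.9224.
ζ = δ/√(4π² + δ²) = 0.9224/√(39.48 + 0.851) = 0.9224/6.351 = 0.1453.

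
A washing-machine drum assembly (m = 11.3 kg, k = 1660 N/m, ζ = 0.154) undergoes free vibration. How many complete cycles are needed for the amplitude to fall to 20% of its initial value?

2 cycles

Logarithmic decrement δ = 2πζ/√(1 − ζ²) = 2π × 0.1540/√(1 − 0.0237) = 0.9793.
x_n/x₀ = e^(−nδ) ≤ 0.2; take ln: n ≥ ln(1/0.2)/δ = 1.609/0.9793 = 1.643.
So 2 complete cycles are required.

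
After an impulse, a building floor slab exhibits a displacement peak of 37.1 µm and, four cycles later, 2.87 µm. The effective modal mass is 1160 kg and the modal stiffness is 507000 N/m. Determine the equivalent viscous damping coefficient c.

4910 N·s/m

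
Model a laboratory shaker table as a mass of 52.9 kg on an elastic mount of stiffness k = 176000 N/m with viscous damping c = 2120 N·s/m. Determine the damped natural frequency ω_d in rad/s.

ω_n = √(k/m) = √(176000/52.9) = 57.68 rad/s.
Critical damping c_c = 2√(k·m) = 2√(176000 × 52.9) = 6103 N·s/m, so ζ = c/c_c = 2120/6103 = 0.3474.
ω_d = ω_n√(1 − ζ²) = 57.68 × √(1 − 0.121) = 54.09 rad/s.

54.1 rad/s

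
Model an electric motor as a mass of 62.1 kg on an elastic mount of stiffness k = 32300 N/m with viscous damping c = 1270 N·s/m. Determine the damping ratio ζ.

0.448

ω_n = √(k/m) = √(32300/62.1) = 22.81 rad/s.
Critical damping c_c = 2√(k·m) = 2√(32300 × 62.1) = 2833 N·s/m, so ζ = c/c_c = 1270/2833 = 0.4484.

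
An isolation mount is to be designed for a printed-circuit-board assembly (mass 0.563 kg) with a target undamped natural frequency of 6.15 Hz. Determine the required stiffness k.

ω_n = 2πf_n = 2π × 6.15 = 38.64 rad/s.
k = m·ω_n² = 0.563 × 38.64² = 0.563 × 1493 = 840.7 N/m.

841 N/m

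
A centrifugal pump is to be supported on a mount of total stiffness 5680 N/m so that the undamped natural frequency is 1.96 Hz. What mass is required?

37.5 kg

ω_n = 2πf_n = 2π × 1.96 = 12.32 rad/s.
m = k/ω_n² = 5680/12.32² = 5680/151.7 = 37.45 kg.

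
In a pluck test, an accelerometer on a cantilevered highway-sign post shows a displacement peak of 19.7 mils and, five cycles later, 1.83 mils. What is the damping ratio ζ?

0.0754

Logarithmic decrement δ = (1/n)·ln(x₀/x_n) = (1/5)·ln(19.7/1.83) = (1/5)·ln(10.77) = 0.4753.
ζ = δ/√(4π² + δ²) = 0.4753/√(39.48 + 0.226) = 0.4753/6.301 = 0.07542.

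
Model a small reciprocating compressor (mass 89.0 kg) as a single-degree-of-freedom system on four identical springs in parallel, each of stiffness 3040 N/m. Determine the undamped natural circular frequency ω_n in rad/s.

11.7 rad/s

Parallel springs add: k_eq = 4 × 3040 = 12160 N/m.
ω_n = √(k_eq/m) = √(12160/89.0) = √136.6 = 11.69 rad/s.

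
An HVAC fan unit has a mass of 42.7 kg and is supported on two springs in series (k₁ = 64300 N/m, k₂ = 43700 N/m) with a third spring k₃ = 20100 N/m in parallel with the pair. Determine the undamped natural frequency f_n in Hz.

Series pair: k_s = k₁k₂/(k₁+k₂) = (64300)(43700)/(64300 + 43700) = 26020 N/m. In parallel with k₃: k_eq = 26020 + 20100 = 46120 N/m.
ω_n = √(k_eq/m) = √(46120/42.7) = √1080 = 32.86 rad/s.
f_n = ω_n/(2π) = 32.86/6.283 = 5.230 Hz.

5.23 Hz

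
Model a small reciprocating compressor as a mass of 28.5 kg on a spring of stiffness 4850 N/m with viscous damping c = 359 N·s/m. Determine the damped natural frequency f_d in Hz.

1.82 Hz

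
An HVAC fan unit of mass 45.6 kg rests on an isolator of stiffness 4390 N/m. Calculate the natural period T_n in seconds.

ω_n = √(k/m) = √(4390/45.6) = √96.27 = 9.812 rad/s.
T_n = 2π/ω_n = 6.283/9.812 = 0.6404 s.

0.640 s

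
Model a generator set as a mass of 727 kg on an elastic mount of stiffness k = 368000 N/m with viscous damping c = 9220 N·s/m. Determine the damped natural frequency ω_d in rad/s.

ω_n = √(k/m) = √(368000/727) = 22.50 rad/s.
Critical damping c_c = 2√(k·m) = 2√(368000 × 727) = 32710 N·s/m, so ζ = c/c_c = 9220/32710 = 0.2818.
ω_d = ω_n√(1 − ζ²) = 22.50 × √(1 − 0.0794) = 21.59 rad/s.

21.6 rad/s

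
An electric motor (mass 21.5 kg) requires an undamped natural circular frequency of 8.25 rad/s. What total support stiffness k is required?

1460 N/m

k = m·ω_n² = 21.5 × 8.250² = 21.5 × 68.06 = 1463 N/m.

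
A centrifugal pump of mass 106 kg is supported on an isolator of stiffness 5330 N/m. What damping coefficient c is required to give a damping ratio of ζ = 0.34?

511 N·s/m

c_c = 2√(k·m) = 2√(5330 × 106) = 1503 N·s/m.
c = ζ·c_c = 0.34 × 1503 = 511.1 N·s/m.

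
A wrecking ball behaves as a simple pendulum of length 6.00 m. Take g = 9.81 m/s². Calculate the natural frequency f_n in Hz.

For a simple pendulum ω_n = √(g/L) = √(9.81/6.00) = √1.635 = 1.279 rad/s.
f_n = ω_n/(2π) = 1.279/6.283 = 0.2035 Hz.

0.204 Hz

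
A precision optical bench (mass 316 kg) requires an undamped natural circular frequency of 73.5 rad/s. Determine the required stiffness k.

k = m·ω_n² = 316 × 73.50² = 316 × 5402 = 1707000 N/m.

1710000 N/m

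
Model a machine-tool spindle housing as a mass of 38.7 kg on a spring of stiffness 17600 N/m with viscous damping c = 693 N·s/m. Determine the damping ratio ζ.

0.420

ω_n = √(k/m) = √(17600/38.7) = 21.33 rad/s.
Critical damping c_c = 2√(k·m) = 2√(17600 × 38.7) = 1651 N·s/m, so ζ = c/c_c = 693/1651 = 0.4198.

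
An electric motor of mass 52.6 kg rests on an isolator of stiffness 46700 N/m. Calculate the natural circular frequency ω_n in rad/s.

ω_n = √(k/m) = √(46700/52.6) = √887.8 = 29.80 rad/s.

29.8 rad/s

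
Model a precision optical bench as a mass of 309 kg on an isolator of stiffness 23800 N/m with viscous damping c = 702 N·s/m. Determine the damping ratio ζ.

ω_n = √(k/m) = √(23800/309) = 8.776 rad/s.
Critical damping c_c = 2√(k·m) = 2√(23800 × 309) = 5424 N·s/m, so ζ = c/c_c = 702/5424 = 0.1294.

0.129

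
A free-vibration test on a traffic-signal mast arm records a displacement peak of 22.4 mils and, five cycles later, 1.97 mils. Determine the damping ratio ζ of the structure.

Logarithmic decrement δ = (1/n)·ln(x₀/x_n) = (1/5)·ln(22.4/1.97) = (1/5)·ln(11.37) = 0.4862.
ζ = δ/√(4π² + δ²) = 0.4862/√(39.48 + 0.236) = 0.4862/6.302 = 0.07715.

0.0772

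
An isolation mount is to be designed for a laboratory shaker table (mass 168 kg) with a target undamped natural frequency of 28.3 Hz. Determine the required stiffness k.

5310000 N/m

ω_n = 2πf_n = 2π × 28.3 = 177.8 rad/s.
k = m·ω_n² = 168 × 177.8² = 168 × 31620 = 5312000 N/m.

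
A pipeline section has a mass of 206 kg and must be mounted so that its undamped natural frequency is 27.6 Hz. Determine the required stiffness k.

ω_n = 2πf_n = 2π × 27.6 = 173.4 rad/s.
k = m·ω_n² = 206 × 173.4² = 206 × 30070 = 6195000 N/m.

6200000 N/m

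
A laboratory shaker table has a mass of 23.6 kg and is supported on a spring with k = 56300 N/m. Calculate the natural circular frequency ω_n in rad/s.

48.8 rad/s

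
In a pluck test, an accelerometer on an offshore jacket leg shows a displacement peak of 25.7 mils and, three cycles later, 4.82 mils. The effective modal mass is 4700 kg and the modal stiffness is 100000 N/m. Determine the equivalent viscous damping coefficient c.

Logarithmic decrement δ = (1/n)·ln(x₀/x_n) = (1/3)·ln(25.7/4.82) = (1/3)·ln(5.332) = 0.5579.
ζ = δ/√(4π² + δ²) = 0.5579/√(39.48 + 0.311) = 0.5579/6.308 = 0.08845.
c = ζ · 2√(km) = 0.08845 × 2√(100000 × 4700) = 0.08845 × 43360 = 3835 N·s/m.

3830 N·s/m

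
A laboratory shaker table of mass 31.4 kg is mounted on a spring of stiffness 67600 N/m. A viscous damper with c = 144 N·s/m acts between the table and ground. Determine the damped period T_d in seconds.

ω_n = √(k/m) = √(67600/31.4) = 46.40 rad/s.
Critical damping c_c = 2√(k·m) = 2√(67600 × 31.4) = 2914 N·s/m, so ζ = c/c_c = 144/2914 = 0.04942.
ω_d = ω_n√(1 − ζ²) = 46.40 × √(1 − 0.00244) = 46.34 rad/s.
T_d = 2π/ω_d = 0.1356 s.

0.136 s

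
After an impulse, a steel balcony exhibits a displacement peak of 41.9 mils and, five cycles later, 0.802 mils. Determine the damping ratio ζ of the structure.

Logarithmic decrement δ = (1/n)·ln(x₀/x_n) = (1/5)·ln(41.9/0.802) = (1/5)·ln(52.24) = 0.7912.
ζ = δ/√(4π² + δ²) = 0.7912/√(39.48 + 0.626) = 0.7912/6.333 = 0.1249.

0.125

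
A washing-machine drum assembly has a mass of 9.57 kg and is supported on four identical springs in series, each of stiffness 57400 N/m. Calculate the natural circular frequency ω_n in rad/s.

Series springs: 1/k_eq = 4/57400, so k_eq = 57400/4 = 14350 N/m.
ω_n = √(k_eq/m) = √(14350/9.57) = √1499 = 38.72 rad/s.

38.7 rad/s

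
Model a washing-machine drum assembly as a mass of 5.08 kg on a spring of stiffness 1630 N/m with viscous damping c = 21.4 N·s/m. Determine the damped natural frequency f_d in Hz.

ω_n = √(k/m) = √(1630/5.08) = 17.91 rad/s.
Critical damping c_c = 2√(k·m) = 2√(1630 × 5.08) = 182.0 N·s/m, so ζ = c/c_c = 21.4/182.0 = 0.1176.
ω_d = ω_n√(1 − ζ²) = 17.91 × √(1 − 0.0138) = 17.79 rad/s.
f_d = ω_d/(2π) = 2.831 Hz.

2.83 Hz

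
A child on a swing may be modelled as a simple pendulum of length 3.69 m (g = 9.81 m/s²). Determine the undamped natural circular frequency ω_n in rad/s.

For a simple pendulum ω_n = √(g/L) = √(9.81/3.69) = √2.659 = 1.631 rad/s.

1.63 rad/s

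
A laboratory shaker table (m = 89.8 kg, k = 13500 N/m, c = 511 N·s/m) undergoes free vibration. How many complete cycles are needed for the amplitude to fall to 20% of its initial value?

ζ = c/(2√(km)) = 511/(2√(13500 × 89.8)) = 511/2202 = 0.2321.
Logarithmic decrement δ = 2πζ/√(1 − ζ²) = 2π × 0.2321/√(1 − 0.0538) = 1.499.
x_n/x₀ = e^(−nδ) ≤ 0.2; take ln: n ≥ ln(1/0.2)/δ = 1.609/1.499 = 1.074.
So 2 complete cycles are required.

2 cycles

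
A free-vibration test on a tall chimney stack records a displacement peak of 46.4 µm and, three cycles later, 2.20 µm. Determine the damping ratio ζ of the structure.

0.160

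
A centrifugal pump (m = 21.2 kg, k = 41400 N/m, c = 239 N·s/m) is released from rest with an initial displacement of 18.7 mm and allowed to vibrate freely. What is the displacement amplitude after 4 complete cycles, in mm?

ζ = c/(2√(km)) = 239/(2√(41400 × 21.2)) = 239/1874 = 0.1276.
Logarithmic decrement δ = 2πζ/√(1 − ζ²) = 2π × 0.1276/√(1 − 0.0163) = 0.8081.
After n cycles, x_n/x₀ = e^(−nδ), so x_4 = 18.7 × e^(−4 × 0.8081) = 18.7 × 0.03947 = 0.7381 mm.

0.738 mm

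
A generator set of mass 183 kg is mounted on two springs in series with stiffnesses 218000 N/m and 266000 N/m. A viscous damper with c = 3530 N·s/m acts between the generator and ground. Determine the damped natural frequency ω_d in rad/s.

23.7 rad/s

Series springs: 1/k_eq = 1/218000 + 1/266000 = 8.347×10^-6, so k_eq = 119800 N/m.
ω_n = √(k_eq/m) = √(119800/183) = 25.59 rad/s.
Critical damping c_c = 2√(k_eq·m) = 2√(119800 × 183) = 9365 N·s/m, so ζ = c/c_c = 3530/9365 = 0.3769.
ω_d = ω_n√(1 − ζ²) = 25.59 × √(1 − 0.142) = 23.70 rad/s.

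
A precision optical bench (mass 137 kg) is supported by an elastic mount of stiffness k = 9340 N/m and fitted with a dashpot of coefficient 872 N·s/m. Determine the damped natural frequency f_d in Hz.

ω_n = √(k/m) = √(9340/137) = 8.257 rad/s.
Critical damping c_c = 2√(k·m) = 2√(9340 × 137) = 2262 N·s/m, so ζ = c/c_c = 872/2262 = 0.3854.
ω_d = ω_n√(1 − ζ²) = 8.257 × √(1 − 0.149) = 7.619 rad/s.
f_d = ω_d/(2π) = 1.213 Hz.

1.21 Hz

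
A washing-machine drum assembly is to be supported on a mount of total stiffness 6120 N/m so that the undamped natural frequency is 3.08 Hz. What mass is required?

16.3 kg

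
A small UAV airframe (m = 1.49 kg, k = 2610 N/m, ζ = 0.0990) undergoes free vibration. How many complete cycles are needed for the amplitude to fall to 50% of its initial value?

2 cycles

Logarithmic decrement δ = 2πζ/√(1 − ζ²) = 2π × 0.09900/√(1 − 0.00980) = 0.6251.
x_n/x₀ = e^(−nδ) ≤ 0.5; take ln: n ≥ ln(1/0.5)/δ = 0.6931/0.6251 = 1.109.
So 2 complete cycles are required.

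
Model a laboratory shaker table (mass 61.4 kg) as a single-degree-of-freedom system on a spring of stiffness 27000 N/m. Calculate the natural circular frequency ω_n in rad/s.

21.0 rad/s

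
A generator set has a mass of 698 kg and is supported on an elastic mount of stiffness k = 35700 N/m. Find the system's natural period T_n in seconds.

ω_n = √(k/m) = √(35700/698) = √51.15 = 7.152 rad/s.
T_n = 2π/ω_n = 6.283/7.152 = 0.8786 s.

0.879 s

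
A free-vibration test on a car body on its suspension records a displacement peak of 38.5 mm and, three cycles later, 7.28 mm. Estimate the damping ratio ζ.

0.0880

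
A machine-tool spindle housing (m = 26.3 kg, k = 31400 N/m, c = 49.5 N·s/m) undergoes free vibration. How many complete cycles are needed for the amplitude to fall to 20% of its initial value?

ζ = c/(2√(km)) = 49.5/(2√(31400 × 26.3)) = 49.5/1817 = 0.02724.
Logarithmic decrement δ = 2πζ/√(1 − ζ²) = 2π × 0.02724/√(1 − 0.000742) = 0.1712.
x_n/x₀ = e^(−nδ) ≤ 0.2; take ln: n ≥ ln(1/0.2)/δ = 1.609/0.1712 = 9.402.
So 10 complete cycles are required.

10 cycles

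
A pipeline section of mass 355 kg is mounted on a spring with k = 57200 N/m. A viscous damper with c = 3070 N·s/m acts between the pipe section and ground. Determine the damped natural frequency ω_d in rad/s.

11.9 rad/s

ω_n = √(k/m) = √(57200/355) = 12.69 rad/s.
Critical damping c_c = 2√(k·m) = 2√(57200 × 355) = 9012 N·s/m, so ζ = c/c_c = 3070/9012 = 0.3406.
ω_d = ω_n√(1 − ζ²) = 12.69 × √(1 − 0.116) = 11.93 rad/s.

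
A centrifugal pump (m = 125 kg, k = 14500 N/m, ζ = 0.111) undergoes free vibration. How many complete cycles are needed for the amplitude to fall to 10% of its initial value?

Logarithmic decrement δ = 2πζ/√(1 − ζ²) = 2π × 0.1110/√(1 − 0.0123) = 0.7018.
x_n/x₀ = e^(−nδ) ≤ 0.1; take ln: n ≥ ln(1/0.1)/δ = 2.303/0.7018 = 3.281.
So 4 complete cycles are required.

4 cycles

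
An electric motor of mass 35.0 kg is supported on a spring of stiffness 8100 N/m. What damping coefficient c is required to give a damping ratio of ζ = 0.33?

c_c = 2√(k·m) = 2√(8100 × 35.0) = 1065 N·s/m.
c = ζ·c_c = 0.33 × 1065 = 351.4 N·s/m.

351 N·s/m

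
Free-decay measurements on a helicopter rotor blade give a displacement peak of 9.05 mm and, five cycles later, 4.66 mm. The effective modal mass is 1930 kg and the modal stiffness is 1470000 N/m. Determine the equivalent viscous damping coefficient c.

2250 N·s/m

Logarithmic decrement δ = (1/n)·ln(x₀/x_n) = (1/5)·ln(9.05/4.66) = (1/5)·ln(1.942) = 0.1327.
ζ = δ/√(4π² + δ²) = 0.1327/√(39.48 + 0.0176) = 0.1327/6.285 = 0.02112.
c = ζ · 2√(km) = 0.02112 × 2√(1470000 × 1930) = 0.02112 × 106500 = 2250 N·s/m.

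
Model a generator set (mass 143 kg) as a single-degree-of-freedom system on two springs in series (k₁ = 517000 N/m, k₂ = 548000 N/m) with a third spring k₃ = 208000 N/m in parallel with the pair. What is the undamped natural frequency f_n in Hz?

9.16 Hz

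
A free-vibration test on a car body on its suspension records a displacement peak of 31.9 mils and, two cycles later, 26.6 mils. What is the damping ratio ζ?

0.0145

Logarithmic decrement δ = (1/n)·ln(x₀/x_n) = (1/2)·ln(31.9/26.6) = (1/2)·ln(1.199) = 0.09085.
ζ = δ/√(4π² + δ²) = 0.09085/√(39.48 + 0.00825) = 0.09085/6.284 = 0.01446.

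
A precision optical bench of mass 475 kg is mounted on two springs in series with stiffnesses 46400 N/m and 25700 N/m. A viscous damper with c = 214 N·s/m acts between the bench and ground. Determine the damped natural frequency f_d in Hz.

0.938 Hz

Series springs: 1/k_eq = 1/46400 + 1/25700 = 6.046×10^-5, so k_eq = 16540 N/m.
ω_n = √(k_eq/m) = √(16540/475) = 5.901 rad/s.
Critical damping c_c = 2√(k_eq·m) = 2√(16540 × 475) = 5606 N·s/m, so ζ = c/c_c = 214/5606 = 0.03818.
ω_d = ω_n√(1 − ζ²) = 5.901 × √(1 − 0.00146) = 5.897 rad/s.
f_d = ω_d/(2π) = 0.9385 Hz.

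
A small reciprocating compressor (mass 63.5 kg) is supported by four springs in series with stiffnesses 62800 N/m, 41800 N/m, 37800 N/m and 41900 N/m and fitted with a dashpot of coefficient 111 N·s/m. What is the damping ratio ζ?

0.0661

Series springs: 1/k_eq = 1/62800 + 1/41800 + 1/37800 + 1/41900 = 9.017×10^-5, so k_eq = 11090 N/m.
ω_n = √(k_eq/m) = √(11090/63.5) = 13.22 rad/s.
Critical damping c_c = 2√(k_eq·m) = 2√(11090 × 63.5) = 1678 N·s/m, so ζ = c/c_c = 111/1678 = 0.06614.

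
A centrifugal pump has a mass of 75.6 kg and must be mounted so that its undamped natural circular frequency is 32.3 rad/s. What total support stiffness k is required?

78900 N/m

k = m·ω_n² = 75.6 × 32.30² = 75.6 × 1043 = 78870 N/m.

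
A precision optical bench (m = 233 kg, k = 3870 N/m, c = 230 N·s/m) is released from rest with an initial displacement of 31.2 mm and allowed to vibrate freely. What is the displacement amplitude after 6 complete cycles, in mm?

0.314 mm

ζ = c/(2√(km)) = 230/(2√(3870 × 233)) = 230/1899 = 0.1211.
Logarithmic decrement δ = 2πζ/√(1 − ζ²) = 2π × 0.1211/√(1 − 0.0147) = 0.7666.
After n cycles, x_n/x₀ = e^(−nδ), so x_6 = 31.2 × e^(−6 × 0.7666) = 31.2 × 0.01006 = 0.3138 mm.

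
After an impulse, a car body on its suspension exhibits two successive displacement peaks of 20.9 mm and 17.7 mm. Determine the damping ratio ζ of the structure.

0.0264

Logarithmic decrement δ = (1/n)·ln(x₀/x_n) = (1/1)·ln(20.9/17.7) = (1/1)·ln(1.181) = 0.1662.
ζ = δ/√(4π² + δ²) = 0.1662/√(39.48 + 0.0276) = 0.1662/6.285 = 0.02644.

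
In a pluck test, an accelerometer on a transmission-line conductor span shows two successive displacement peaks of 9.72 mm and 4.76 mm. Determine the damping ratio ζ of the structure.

0.113

Logarithmic decrement δ = (1/n)·ln(x₀/x_n) = (1/1)·ln(9.72/4.76) = (1/1)·ln(2.042) = 0.7139.
ζ = δ/√(4π² + δ²) = 0.7139/√(39.48 + 0.510) = 0.7139/6.324 = 0.1129.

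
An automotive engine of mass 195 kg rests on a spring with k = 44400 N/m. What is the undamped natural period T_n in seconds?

ω_n = √(k/m) = √(44400/195) = √227.7 = 15.09 rad/s.
T_n = 2π/ω_n = 6.283/15.09 = 0.4164 s.

0.416 s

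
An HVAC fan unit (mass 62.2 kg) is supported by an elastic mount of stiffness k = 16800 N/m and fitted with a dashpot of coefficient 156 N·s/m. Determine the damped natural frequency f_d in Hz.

ω_n = √(k/m) = √(16800/62.2) = 16.43 rad/s.
Critical damping c_c = 2√(k·m) = 2√(16800 × 62.2) = 2044 N·s/m, so ζ = c/c_c = 156/2044 = 0.07630.
ω_d = ω_n√(1 − ζ²) = 16.43 × √(1 − 0.00582) = 16.39 rad/s.
f_d = ω_d/(2π) = 2.608 Hz.

2.61 Hz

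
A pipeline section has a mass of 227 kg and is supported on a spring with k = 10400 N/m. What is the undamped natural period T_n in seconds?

ω_n = √(k/m) = √(10400/227) = √45.81 = 6.769 rad/s.
T_n = 2π/ω_n = 6.283/6.769 = 0.9283 s.

0.928 s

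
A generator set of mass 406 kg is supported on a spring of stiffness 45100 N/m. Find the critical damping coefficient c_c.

8560 N·s/m

c_c = 2√(k·m) = 2√(45100 × 406) = 2 × 4279 = 8558 N·s/m.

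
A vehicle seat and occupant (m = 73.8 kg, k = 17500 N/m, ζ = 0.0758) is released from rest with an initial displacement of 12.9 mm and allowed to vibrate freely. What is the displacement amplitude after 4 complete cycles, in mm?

1.91 mm

Logarithmic decrement δ = 2πζ/√(1 − ζ²) = 2π × 0.07580/√(1 − 0.00575) = 0.4776.
After n cycles, x_n/x₀ = e^(−nδ), so x_4 = 12.9 × e^(−4 × 0.4776) = 12.9 × 0.1480 = 1.909 mm.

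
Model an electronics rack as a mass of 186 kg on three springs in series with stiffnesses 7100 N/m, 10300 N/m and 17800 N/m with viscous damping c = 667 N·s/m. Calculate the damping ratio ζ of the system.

Series springs: 1/k_eq = 1/7100 + 1/10300 + 1/17800 = 0.0002941, so k_eq = 3400 N/m.
ω_n = √(k_eq/m) = √(3400/186) = 4.276 rad/s.
Critical damping c_c = 2√(k_eq·m) = 2√(3400 × 186) = 1590 N·s/m, so ζ = c/c_c = 667/1590 = 0.4194.

0.419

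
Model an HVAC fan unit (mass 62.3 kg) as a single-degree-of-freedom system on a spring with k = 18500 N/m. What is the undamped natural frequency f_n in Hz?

ω_n = √(k/m) = √(18500/62.3) = √297.0 = 17.23 rad/s.
f_n = ω_n/(2π) = 17.23/6.283 = 2.743 Hz.

2.74 Hz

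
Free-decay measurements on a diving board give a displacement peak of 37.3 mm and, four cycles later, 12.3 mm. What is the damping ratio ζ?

0.0441

Logarithmic decrement δ = (1/n)·ln(x₀/x_n) = (1/4)·ln(37.3/12.3) = (1/4)·ln(3.033) = 0.2773.
ζ = δ/√(4π² + δ²) = 0.2773/√(39.48 + 0.0769) = 0.2773/6.289 = 0.04410.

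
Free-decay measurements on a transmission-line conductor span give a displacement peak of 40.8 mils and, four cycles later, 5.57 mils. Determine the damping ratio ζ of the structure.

0.0790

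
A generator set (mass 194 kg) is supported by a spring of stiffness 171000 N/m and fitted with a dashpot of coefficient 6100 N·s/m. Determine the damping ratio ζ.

ω_n = √(k/m) = √(171000/194) = 29.69 rad/s.
Critical damping c_c = 2√(k·m) = 2√(171000 × 194) = 11520 N·s/m, so ζ = c/c_c = 6100/11520 = 0.5295.

0.530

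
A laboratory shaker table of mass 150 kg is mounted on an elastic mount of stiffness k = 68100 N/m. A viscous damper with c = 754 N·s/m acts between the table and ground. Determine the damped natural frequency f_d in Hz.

3.37 Hz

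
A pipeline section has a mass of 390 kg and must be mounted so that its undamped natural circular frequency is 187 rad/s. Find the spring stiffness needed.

13600000 N/m

k = m·ω_n² = 390 × 187.0² = 390 × 34970 = 13640000 N/m.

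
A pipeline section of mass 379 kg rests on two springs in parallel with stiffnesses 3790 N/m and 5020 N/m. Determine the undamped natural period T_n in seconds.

1.30 s

Parallel springs add: k_eq = 3790 + 5020 = 8810 N/m.
ω_n = √(k_eq/m) = √(8810/379) = √23.25 = 4.821 rad/s.
T_n = 2π/ω_n = 6.283/4.821 = 1.303 s.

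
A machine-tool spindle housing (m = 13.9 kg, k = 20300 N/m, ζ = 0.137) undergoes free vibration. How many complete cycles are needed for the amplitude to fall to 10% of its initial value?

3 cycles

Logarithmic decrement δ = 2πζ/√(1 − ζ²) = 2π × 0.1370/√(1 − 0.0188) = 0.8690.
x_n/x₀ = e^(−nδ) ≤ 0.1; take ln: n ≥ ln(1/0.1)/δ = 2.303/0.8690 = 2.650.
So 3 complete cycles are required.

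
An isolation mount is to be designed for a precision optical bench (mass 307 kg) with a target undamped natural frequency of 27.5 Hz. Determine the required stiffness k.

ω_n = 2πf_n = 2π × 27.5 = 172.8 rad/s.
k = m·ω_n² = 307 × 172.8² = 307 × 29860 = 9166000 N/m.

9170000 N/m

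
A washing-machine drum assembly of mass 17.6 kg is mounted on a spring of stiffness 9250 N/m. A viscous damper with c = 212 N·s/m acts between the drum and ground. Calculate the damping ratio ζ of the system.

0.263

ω_n = √(k/m) = √(9250/17.6) = 22.93 rad/s.
Critical damping c_c = 2√(k·m) = 2√(9250 × 17.6) = 807.0 N·s/m, so ζ = c/c_c = 212/807.0 = 0.2627.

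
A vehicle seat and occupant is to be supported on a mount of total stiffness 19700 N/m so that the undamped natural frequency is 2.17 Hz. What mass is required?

ω_n = 2πf_n = 2π × 2.17 = 13.63 rad/s.
m = k/ω_n² = 19700/13.63² = 19700/185.9 = 106.0 kg.

106 kg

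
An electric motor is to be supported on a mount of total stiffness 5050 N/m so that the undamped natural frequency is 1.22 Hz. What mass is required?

85.9 kg

ω_n = 2πf_n = 2π × 1.22 = 7.665 rad/s.
m = k/ω_n² = 5050/7.665² = 5050/58.76 = 85.94 kg.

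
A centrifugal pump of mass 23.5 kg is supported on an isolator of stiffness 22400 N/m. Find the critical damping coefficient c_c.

1450 N·s/m

c_c = 2√(k·m) = 2√(22400 × 23.5) = 2 × 725.5 = 1451 N·s/m.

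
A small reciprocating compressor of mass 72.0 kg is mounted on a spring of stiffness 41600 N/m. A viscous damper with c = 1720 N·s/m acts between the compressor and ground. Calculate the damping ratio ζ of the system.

0.497

ω_n = √(k/m) = √(41600/72.0) = 24.04 rad/s.
Critical damping c_c = 2√(k·m) = 2√(41600 × 72.0) = 3461 N·s/m, so ζ = c/c_c = 1720/3461 = 0.4969.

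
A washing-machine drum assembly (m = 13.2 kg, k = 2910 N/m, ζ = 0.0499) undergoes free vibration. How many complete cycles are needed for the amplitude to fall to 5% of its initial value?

10 cycles

Logarithmic decrement δ = 2πζ/√(1 − ζ²) = 2π × 0.04990/√(1 − 0.00249) = 0.3139.
x_n/x₀ = e^(−nδ) ≤ 0.05; take ln: n ≥ ln(1/0.05)/δ = 2.996/0.3139 = 9.543.
So 10 complete cycles are required.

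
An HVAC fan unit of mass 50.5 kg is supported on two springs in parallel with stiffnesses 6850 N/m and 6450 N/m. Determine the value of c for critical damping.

1640 N·s/m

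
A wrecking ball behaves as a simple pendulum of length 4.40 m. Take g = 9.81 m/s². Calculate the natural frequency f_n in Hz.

For a simple pendulum ω_n = √(g/L) = √(9.81/4.40) = √2.230 = 1.493 rad/s.
f_n = ω_n/(2π) = 1.493/6.283 = 0.2376 Hz.

0.238 Hz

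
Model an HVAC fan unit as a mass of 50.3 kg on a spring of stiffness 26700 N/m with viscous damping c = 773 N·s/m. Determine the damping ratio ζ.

ω_n = √(k/m) = √(26700/50.3) = 23.04 rad/s.
Critical damping c_c = 2√(k·m) = 2√(26700 × 50.3) = 2318 N·s/m, so ζ = c/c_c = 773/2318 = 0.3335.

0.334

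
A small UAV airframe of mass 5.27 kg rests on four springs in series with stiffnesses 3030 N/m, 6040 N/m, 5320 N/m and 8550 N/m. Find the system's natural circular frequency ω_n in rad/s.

Series springs: 1/k_eq = 1/3030 + 1/6040 + 1/5320 + 1/8550 = 0.0008005, so k_eq = 1249 N/m.
ω_n = √(k_eq/m) = √(1249/5.27) = √237.0 = 15.40 rad/s.

15.4 rad/s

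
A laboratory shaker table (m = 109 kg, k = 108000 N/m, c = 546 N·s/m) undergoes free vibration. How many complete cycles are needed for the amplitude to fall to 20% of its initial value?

4 cycles

ζ = c/(2√(km)) = 546/(2√(108000 × 109)) = 546/6862 = 0.07957.
Logarithmic decrement δ = 2πζ/√(1 − ζ²) = 2π × 0.07957/√(1 − 0.00633) = 0.5015.
x_n/x₀ = e^(−nδ) ≤ 0.2; take ln: n ≥ ln(1/0.2)/δ = 1.609/0.5015 = 3.209.
So 4 complete cycles are required.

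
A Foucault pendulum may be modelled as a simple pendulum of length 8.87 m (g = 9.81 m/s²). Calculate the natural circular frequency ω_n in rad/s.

For a simple pendulum ω_n = √(g/L) = √(9.81/8.87) = √1.106 = 1.052 rad/s.

1.05 rad/s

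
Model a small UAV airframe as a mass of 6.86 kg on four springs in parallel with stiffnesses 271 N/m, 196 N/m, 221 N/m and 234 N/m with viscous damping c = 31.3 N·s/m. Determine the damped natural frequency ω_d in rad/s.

11.4 rad/s

Parallel springs add: k_eq = 271 + 196 + 221 + 234 = 922.0 N/m.
ω_n = √(k_eq/m) = √(922.0/6.86) = 11.59 rad/s.
Critical damping c_c = 2√(k_eq·m) = 2√(922.0 × 6.86) = 159.1 N·s/m, so ζ = c/c_c = 31.3/159.1 = 0.1968.
ω_d = ω_n√(1 − ζ²) = 11.59 × √(1 − 0.0387) = 11.37 rad/s.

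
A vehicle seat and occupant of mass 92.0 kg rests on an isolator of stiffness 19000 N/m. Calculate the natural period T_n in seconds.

0.437 s

ω_n = √(k/m) = √(19000/92.0) = √206.5 = 14.37 rad/s.
T_n = 2π/ω_n = 6.283/14.37 = 0.4372 s.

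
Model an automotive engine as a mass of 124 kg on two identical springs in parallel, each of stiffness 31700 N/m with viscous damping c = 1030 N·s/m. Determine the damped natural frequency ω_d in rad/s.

22.2 rad/s

Parallel springs add: k_eq = 2 × 31700 = 63400 N/m.
ω_n = √(k_eq/m) = √(63400/124) = 22.61 rad/s.
Critical damping c_c = 2√(k_eq·m) = 2√(63400 × 124) = 5608 N·s/m, so ζ = c/c_c = 1030/5608 = 0.1837.
ω_d = ω_n√(1 − ζ²) = 22.61 × √(1 − 0.0337) = 22.23 rad/s.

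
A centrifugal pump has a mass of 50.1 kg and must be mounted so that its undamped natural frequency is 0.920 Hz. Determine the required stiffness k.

1670 N/m

ω_n = 2πf_n = 2π × 0.920 = 5.781 rad/s.
k = m·ω_n² = 50.1 × 5.781² = 50.1 × 33.41 = 1674 N/m.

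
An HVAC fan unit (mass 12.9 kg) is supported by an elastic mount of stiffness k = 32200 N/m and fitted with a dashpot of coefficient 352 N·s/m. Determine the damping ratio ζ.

0.273

ω_n = √(k/m) = √(32200/12.9) = 49.96 rad/s.
Critical damping c_c = 2√(k·m) = 2√(32200 × 12.9) = 1289 N·s/m, so ζ = c/c_c = 352/1289 = 0.2731.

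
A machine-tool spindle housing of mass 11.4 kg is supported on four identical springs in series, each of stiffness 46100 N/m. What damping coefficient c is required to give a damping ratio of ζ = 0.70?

Series springs: 1/k_eq = 4/46100, so k_eq = 46100/4 = 11520 N/m.
c_c = 2√(k_eq·m) = 2√(11520 × 11.4) = 724.9 N·s/m.
c = ζ·c_c = 0.70 × 724.9 = 507.5 N·s/m.

507 N·s/m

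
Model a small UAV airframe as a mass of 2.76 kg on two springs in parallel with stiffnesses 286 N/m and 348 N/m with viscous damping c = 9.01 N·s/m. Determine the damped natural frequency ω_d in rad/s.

Parallel springs add: k_eq = 286 + 348 = 634.0 N/m.
ω_n = √(k_eq/m) = √(634.0/2.76) = 15.16 rad/s.
Critical damping c_c = 2√(k_eq·m) = 2√(634.0 × 2.76) = 83.66 N·s/m, so ζ = c/c_c = 9.01/83.66 = 0.1077.
ω_d = ω_n√(1 − ζ²) = 15.16 × √(1 − 0.0116) = 15.07 rad/s.

15.1 rad/s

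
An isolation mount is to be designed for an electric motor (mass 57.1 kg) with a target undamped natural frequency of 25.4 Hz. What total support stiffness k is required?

1450000 N/m

ω_n = 2πf_n = 2π × 25.4 = 159.6 rad/s.
k = m·ω_n² = 57.1 × 159.6² = 57.1 × 25470 = 1454000 N/m.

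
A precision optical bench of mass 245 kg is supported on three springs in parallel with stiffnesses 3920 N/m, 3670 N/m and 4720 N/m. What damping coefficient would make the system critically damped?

Parallel springs add: k_eq = 3920 + 3670 + 4720 = 12310 N/m.
c_c = 2√(k_eq·m) = 2√(12310 × 245) = 2 × 1737 = 3473 N·s/m.

3470 N·s/m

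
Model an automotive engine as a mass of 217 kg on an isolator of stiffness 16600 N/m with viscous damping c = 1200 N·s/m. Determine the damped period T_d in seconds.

0.757 s

ω_n = √(k/m) = √(16600/217) = 8.746 rad/s.
Critical damping c_c = 2√(k·m) = 2√(16600 × 217) = 3796 N·s/m, so ζ = c/c_c = 1200/3796 = 0.3161.
ω_d = ω_n√(1 − ζ²) = 8.746 × √(1 − 0.0999) = 8.298 rad/s.
T_d = 2π/ω_d = 0.7572 s.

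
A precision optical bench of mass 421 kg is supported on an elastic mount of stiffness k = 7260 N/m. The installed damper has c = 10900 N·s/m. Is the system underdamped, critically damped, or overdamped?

overdamped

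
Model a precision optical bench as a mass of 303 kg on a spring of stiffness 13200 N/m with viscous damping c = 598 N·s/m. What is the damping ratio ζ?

0.150

ω_n = √(k/m) = √(13200/303) = 6.600 rad/s.
Critical damping c_c = 2√(k·m) = 2√(13200 × 303) = 4000 N·s/m, so ζ = c/c_c = 598/4000 = 0.1495.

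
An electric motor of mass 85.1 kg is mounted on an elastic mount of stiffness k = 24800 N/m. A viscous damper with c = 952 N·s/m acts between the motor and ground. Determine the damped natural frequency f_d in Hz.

ω_n = √(k/m) = √(24800/85.1) = 17.07 rad/s.
Critical damping c_c = 2√(k·m) = 2√(24800 × 85.1) = 2905 N·s/m, so ζ = c/c_c = 952/2905 = 0.3277.
ω_d = ω_n√(1 − ζ²) = 17.07 × √(1 − 0.107) = 16.13 rad/s.
f_d = ω_d/(2π) = 2.567 Hz.

2.57 Hz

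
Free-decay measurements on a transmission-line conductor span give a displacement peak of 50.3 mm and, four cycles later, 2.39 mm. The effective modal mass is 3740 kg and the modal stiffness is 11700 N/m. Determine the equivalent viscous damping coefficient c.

1590 N·s/m

Logarithmic decrement δ = (1/n)·ln(x₀/x_n) = (1/4)·ln(50.3/2.39) = (1/4)·ln(21.05) = 0.7617.
ζ = δ/√(4π² + δ²) = 0.7617/√(39.48 + 0.580) = 0.7617/6.329 = 0.1203.
c = ζ · 2√(km) = 0.1203 × 2√(11700 × 3740) = 0.1203 × 13230 = 1592 N·s/m.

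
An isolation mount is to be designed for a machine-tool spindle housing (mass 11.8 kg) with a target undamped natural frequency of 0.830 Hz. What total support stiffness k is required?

321 N/m

ω_n = 2πf_n = 2π × 0.830 = 5.215 rad/s.
k = m·ω_n² = 11.8 × 5.215² = 11.8 × 27.20 = 320.9 N/m.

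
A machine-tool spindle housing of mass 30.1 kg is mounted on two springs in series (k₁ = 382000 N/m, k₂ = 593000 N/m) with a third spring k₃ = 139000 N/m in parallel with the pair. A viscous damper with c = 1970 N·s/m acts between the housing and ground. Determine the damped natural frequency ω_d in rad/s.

106 rad/s

Series pair: k_s = k₁k₂/(k₁+k₂) = (382000)(593000)/(382000 + 593000) = 232300 N/m. In parallel with k₃: k_eq = 232300 + 139000 = 371300 N/m.
ω_n = √(k_eq/m) = √(371300/30.1) = 111.1 rad/s.
Critical damping c_c = 2√(k_eq·m) = 2√(371300 × 30.1) = 6686 N·s/m, so ζ = c/c_c = 1970/6686 = 0.2946.
ω_d = ω_n√(1 − ζ²) = 111.1 × √(1 − 0.0868) = 106.1 rad/s.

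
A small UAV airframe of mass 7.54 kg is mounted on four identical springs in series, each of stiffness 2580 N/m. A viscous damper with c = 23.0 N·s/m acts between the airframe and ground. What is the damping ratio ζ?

Series springs: 1/k_eq = 4/2580, so k_eq = 2580/4 = 645.0 N/m.
ω_n = √(k_eq/m) = √(645.0/7.54) = 9.249 rad/s.
Critical damping c_c = 2√(k_eq·m) = 2√(645.0 × 7.54) = 139.5 N·s/m, so ζ = c/c_c = 23.0/139.5 = 0.1649.

0.165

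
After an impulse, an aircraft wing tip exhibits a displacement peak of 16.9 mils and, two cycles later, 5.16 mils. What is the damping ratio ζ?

Logarithmic decrement δ = (1/n)·ln(x₀/x_n) = (1/2)·ln(16.9/5.16) = (1/2)·ln(3.275) = 0.5932.
ζ = δ/√(4π² + δ²) = 0.5932/√(39.48 + 0.352) = 0.5932/6.311 = 0.09399.

0.0940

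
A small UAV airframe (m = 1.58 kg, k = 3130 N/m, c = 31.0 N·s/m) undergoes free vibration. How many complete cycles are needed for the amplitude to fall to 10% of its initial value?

ζ = c/(2√(km)) = 31.0/(2√(3130 × 1.58)) = 31.0/140.6 = 0.2204.
Logarithmic decrement δ = 2πζ/√(1 − ζ²) = 2π × 0.2204/√(1 − 0.0486) = 1.420.
x_n/x₀ = e^(−nδ) ≤ 0.1; take ln: n ≥ ln(1/0.1)/δ = 2.303/1.420 = 1.622.
So 2 complete cycles are required.

2 cycles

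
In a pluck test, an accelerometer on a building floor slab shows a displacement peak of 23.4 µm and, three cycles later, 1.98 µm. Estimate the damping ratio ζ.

0.130

Logarithmic decrement δ = (1/n)·ln(x₀/x_n) = (1/3)·ln(23.4/1.98) = (1/3)·ln(11.82) = 0.8232.
ζ = δ/√(4π² + δ²) = 0.8232/√(39.48 + 0.678) = 0.8232/6.337 = 0.1299.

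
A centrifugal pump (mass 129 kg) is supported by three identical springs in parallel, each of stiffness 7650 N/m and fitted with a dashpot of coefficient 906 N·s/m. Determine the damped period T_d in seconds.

0.488 s

Parallel springs add: k_eq = 3 × 7650 = 22950 N/m.
ω_n = √(k_eq/m) = √(22950/129) = 13.34 rad/s.
Critical damping c_c = 2√(k_eq·m) = 2√(22950 × 129) = 3441 N·s/m, so ζ = c/c_c = 906/3441 = 0.2633.
ω_d = ω_n√(1 − ζ²) = 13.34 × √(1 − 0.0693) = 12.87 rad/s.
T_d = 2π/ω_d = 0.4883 s.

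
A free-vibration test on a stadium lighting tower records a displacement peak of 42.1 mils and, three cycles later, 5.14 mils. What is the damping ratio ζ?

0.111

Logarithmic decrement δ = (1/n)·ln(x₀/x_n) = (1/3)·ln(42.1/5.14) = (1/3)·ln(8.191) = 0.7010.
ζ = δ/√(4π² + δ²) = 0.7010/√(39.48 + 0.491) = 0.7010/6.322 = 0.1109.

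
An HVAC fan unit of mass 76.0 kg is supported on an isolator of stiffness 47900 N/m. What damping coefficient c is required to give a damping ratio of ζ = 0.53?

c_c = 2√(k·m) = 2√(47900 × 76.0) = 3816 N·s/m.
c = ζ·c_c = 0.53 × 3816 = 2022 N·s/m.

2020 N·s/m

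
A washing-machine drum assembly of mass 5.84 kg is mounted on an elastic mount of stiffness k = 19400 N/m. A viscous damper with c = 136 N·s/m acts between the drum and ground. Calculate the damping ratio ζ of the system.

ω_n = √(k/m) = √(19400/5.84) = 57.64 rad/s.
Critical damping c_c = 2√(k·m) = 2√(19400 × 5.84) = 673.2 N·s/m, so ζ = c/c_c = 136/673.2 = 0.2020.

0.202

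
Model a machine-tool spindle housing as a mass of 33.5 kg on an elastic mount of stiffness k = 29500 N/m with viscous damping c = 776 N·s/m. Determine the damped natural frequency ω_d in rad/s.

ω_n = √(k/m) = √(29500/33.5) = 29.67 rad/s.
Critical damping c_c = 2√(k·m) = 2√(29500 × 33.5) = 1988 N·s/m, so ζ = c/c_c = 776/1988 = 0.3903.
ω_d = ω_n√(1 − ζ²) = 29.67 × √(1 − 0.152) = 27.32 rad/s.

27.3 rad/s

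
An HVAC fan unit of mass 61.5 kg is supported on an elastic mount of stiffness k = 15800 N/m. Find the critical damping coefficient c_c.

1970 N·s/m

c_c = 2√(k·m) = 2√(15800 × 61.5) = 2 × 985.7 = 1971 N·s/m.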